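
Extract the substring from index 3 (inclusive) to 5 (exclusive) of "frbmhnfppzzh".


Input string: 'frbmhnfppzzh'
Operation: slice [3:5]
Extract characters: s[3]='m', s[4]='h'
Result: mh


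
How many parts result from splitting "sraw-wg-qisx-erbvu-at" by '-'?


Input string: 'sraw-wg-qisx-erbvu-at'
Delimiter: '-'
Split result: 'sraw', 'wg', 'qisx', 'erbvu', 'at'
Number of parts: 5


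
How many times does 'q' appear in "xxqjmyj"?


Input string: 'xxqjmyj'
Target character: 'q'
Scan each position: s[2]='q'
Matches found at indices: 2
Total: 1


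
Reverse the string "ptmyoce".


Input string: 'ptmyoce'
Operation: reverse character order
Original order: 'p' -> 't' -> 'm' -> 'y' -> 'o' -> 'c' -> 'e'
Reversed order: 'e' -> 'c' -> 'o' -> 'y' -> 'm' -> 't' -> 'p'
Result: ecoymtp


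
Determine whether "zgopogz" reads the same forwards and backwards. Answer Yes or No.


Input string: 'zgopogz'
Reversed: 'zgopogz'
Compare pairs: s[0]='z' vs s[6]='z' (match), s[1]='g' vs s[5]='g' (match), s[2]='o' vs s[4]='o' (match)
Palindrome: Yes


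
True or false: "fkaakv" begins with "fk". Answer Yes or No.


Input string: 'fkaakv'
Prefix to check: 'fk'
First 2 characters of input: 'fk'
Match: True
Result: Yes


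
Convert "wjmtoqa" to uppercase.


Input string: 'wjmtoqa'
Operation: convert each letter to uppercase
Mapping: 'w'->'W', 'j'->'J', 'm'->'M', 't'->'T', 'o'->'O', 'q'->'Q', 'a'->'A'
Result: WJMTOQA


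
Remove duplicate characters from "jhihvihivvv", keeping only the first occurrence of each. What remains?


Input: 'jhihvihivvv'
Operation: keep first occurrence of each character
Scan: s[0]='j' new -> keep; s[1]='h' new -> keep; s[2]='i' new -> keep; s[3]='h' seen -> skip; s[4]='v' new -> keep; s[5]='i' seen -> skip; s[6]='h' seen -> skip; s[7]='i' seen -> skip; s[8]='v' seen -> skip; s[9]='v' seen -> skip; s[10]='v' seen -> skip
Result: jhiv


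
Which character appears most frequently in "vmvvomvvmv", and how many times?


Input: 'vmvvomvvmv'
Operation: tally each character
Counts: 'm':3, 'o':1, 'v':6
Maximum: 'v' appears 6 times


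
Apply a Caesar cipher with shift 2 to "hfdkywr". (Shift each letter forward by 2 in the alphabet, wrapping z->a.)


Input: 'hfdkywr', shift = 2
Operation: for each letter, (position + 2) mod 26
Mapping: 'h'(7+2=9)->'j', 'f'(5+2=7)->'h', 'd'(3+2=5)->'f', 'k'(10+2=12)->'m', 'y'(24+2=26, 26 mod 26=0)->'a', 'w'(22+2=24)->'y', 'r'(17+2=19)->'t'
Result: jhfmayt


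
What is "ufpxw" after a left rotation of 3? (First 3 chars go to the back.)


Input: 'ufpxw', shift = 3
Operation: split at index 3 and swap parts
Front part s[0:3] = 'ufp'
Back part s[3:] = 'xw'
Rotated = back + front = 'xw' + 'ufp'
Result: xwufp


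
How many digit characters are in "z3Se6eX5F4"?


Input string: 'z3Se6eX5F4'
Operation: count digit characters (0-9)
Scan: 'z', '3'(digit), 'S', 'e', '6'(digit), 'e', 'X', '5'(digit), 'F', '4'(digit)
Digits found: 4
Result: 4


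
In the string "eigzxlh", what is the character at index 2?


Input string: 'eigzxlh'
Operation: get character at index 2
Index mapping: s[0]='e', s[1]='i', s[2]='g'
Result: 'g'


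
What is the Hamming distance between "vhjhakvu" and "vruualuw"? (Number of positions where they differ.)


String 1: 'vhjhakvu'
String 2: 'vruualuw'
Compare each position: pos 0: 'v'=='v', pos 1: 'h'!='r', pos 2: 'j'!='u', pos 3: 'h'!='u', pos 4: 'a'=='a', pos 5: 'k'!='l', pos 6: 'v'!='u', pos 7: 'u'!='w'
Differing positions: 6
Hamming distance: 6


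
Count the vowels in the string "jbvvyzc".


Input string: 'jbvvyzc'
Operation: count vowels (a, e, i, o, u)
Scan: s[0]='j', s[1]='b', s[2]='v', s[3]='v', s[4]='y', s[5]='z', s[6]='c'
Vowels found: 0
Result: 0


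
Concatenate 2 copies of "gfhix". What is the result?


Input string: 'gfhix'
Operation: repeat 2 times
Concatenation: 'gfhix' + 'gfhix'
Result: gfhixgfhix


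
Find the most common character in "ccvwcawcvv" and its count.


Input: 'ccvwcawcvv'
Operation: tally each character
Counts: 'a':1, 'c':4, 'v':3, 'w':2
Maximum: 'c' appears 4 times


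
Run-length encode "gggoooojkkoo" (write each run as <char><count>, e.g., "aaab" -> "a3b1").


Input: 'gggoooojkkoo'
Operation: identify consecutive runs
Runs: 'ggg' -> g3, 'oooo' -> o4, 'j' -> j1, 'kk' -> k2, 'oo' -> o2
Encoded: g3o4j1k2o2


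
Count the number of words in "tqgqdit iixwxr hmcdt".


Input string: 'tqgqdit iixwxr hmcdt'
Operation: split by spaces
Words found: 'tqgqdit', 'iixwxr', 'hmcdt'
Word count: 3


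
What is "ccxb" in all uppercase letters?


Input string: 'ccxb'
Operation: convert each letter to uppercase
Mapping: 'c'->'C', 'c'->'C', 'x'->'X', 'b'->'B'
Result: CCXB


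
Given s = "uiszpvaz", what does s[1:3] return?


Input string: 'uiszpvaz'
Operation: slice [1:3]
Extract characters: s[1]='i', s[2]='s'
Result: is


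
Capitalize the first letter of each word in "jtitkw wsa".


Input string: 'jtitkw wsa'
Operation: capitalize first letter of each word
Word transformations: 'jtitkw'->'Jtitkw', 'wsa'->'Wsa'
Result: Jtitkw Wsa


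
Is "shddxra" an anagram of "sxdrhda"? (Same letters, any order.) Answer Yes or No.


String 1: 'sxdrhda' -> sorted: 'addhrsx'
String 2: 'shddxra' -> sorted: 'addhrsx'
Compare sorted forms: 'addhrsx' == 'addhrsx'
Anagram: Yes


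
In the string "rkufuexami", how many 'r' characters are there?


Input string: 'rkufuexami'
Target character: 'r'
Scan each position: s[0]='r'
Matches found at indices: 0
Total: 1


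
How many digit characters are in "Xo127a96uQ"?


Input string: 'Xo127a96uQ'
Operation: count digit characters (0-9)
Scan: 'X', 'o', '1'(digit), '2'(digit), '7'(digit), 'a', '9'(digit), '6'(digit), 'u', 'Q'
Digits found: 5
Result: 5


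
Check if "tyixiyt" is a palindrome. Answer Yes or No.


Input string: 'tyixiyt'
Reversed: 'tyixiyt'
Compare pairs: s[0]='t' vs s[6]='t' (match), s[1]='y' vs s[5]='y' (match), s[2]='i' vs s[4]='i' (match)
Palindrome: Yes


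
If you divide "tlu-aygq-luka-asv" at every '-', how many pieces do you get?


Input string: 'tlu-aygq-luka-asv'
Delimiter: '-'
Split result: 'tlu', 'aygq', 'luka', 'asv'
Number of parts: 4


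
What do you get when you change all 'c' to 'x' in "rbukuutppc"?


Input string: 'rbukuutppc'
Operation: replace 'c' with 'x'
Positions of 'c': 9
After replacement: rbukuutppx


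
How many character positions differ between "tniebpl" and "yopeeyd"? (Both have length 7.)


String 1: 'tniebpl'
String 2: 'yopeeyd'
Compare each position: pos 0: 't'!='y', pos 1: 'n'!='o', pos 2: 'i'!='p', pos 3: 'e'=='e', pos 4: 'b'!='e', pos 5: 'p'!='y', pos 6: 'l'!='d'
Differing positions: 6
Hamming distance: 6


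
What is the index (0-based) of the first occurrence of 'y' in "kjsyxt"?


Input string: 'kjsyxt'
Target: 'y'
Scanning left to right: s[0]='k', s[1]='j', s[2]='s', s[3]='y'
First match at index: 3


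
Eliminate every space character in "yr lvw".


Input string: 'yr lvw'
Operation: remove all spaces
Words: 'yr', 'lvw'
Join without spaces: yrlvw


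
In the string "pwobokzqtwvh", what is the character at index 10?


Input string: 'pwobokzqtwvh'
Operation: get character at index 10
Index mapping: s[0]='p', s[1]='w', s[2]='o', s[3]='b', s[4]='o', s[5]='k', s[6]='z', s[7]='q', s[8]='t', s[9]='w', s[10]='v'
Result: 'v'


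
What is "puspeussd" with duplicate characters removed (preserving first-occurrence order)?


Input: 'puspeussd'
Operation: keep first occurrence of each character
Scan: s[0]='p' new -> keep; s[1]='u' new -> keep; s[2]='s' new -> keep; s[3]='p' seen -> skip; s[4]='e' new -> keep; s[5]='u' seen -> skip; s[6]='s' seen -> skip; s[7]='s' seen -> skip; s[8]='d' new -> keep
Result: pused


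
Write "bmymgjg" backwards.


Input string: 'bmymgjg'
Operation: reverse character order
Original order: 'b' -> 'm' -> 'y' -> 'm' -> 'g' -> 'j' -> 'g'
Reversed order: 'g' -> 'j' -> 'g' -> 'm' -> 'y' -> 'm' -> 'b'
Result: gjgmymb


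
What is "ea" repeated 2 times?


Input string: 'ea'
Operation: repeat 2 times
Concatenation: 'ea' + 'ea'
Result: eaea


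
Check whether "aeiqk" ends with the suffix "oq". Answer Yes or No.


Input string: 'aeiqk'
Suffix to check: 'oq'
Last 2 characters of input: 'qk'
Match: False
Result: No


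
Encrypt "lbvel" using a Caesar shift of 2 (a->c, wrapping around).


Input: 'lbvel', shift = 2
Operation: for each letter, (position + 2) mod 26
Mapping: 'l'(11+2=13)->'n', 'b'(1+2=3)->'d', 'v'(21+2=23)->'x', 'e'(4+2=6)->'g', 'l'(11+2=13)->'n'
Result: ndxgn


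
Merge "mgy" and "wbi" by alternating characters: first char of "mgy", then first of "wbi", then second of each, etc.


String 1: 'mgy'
String 2: 'wbi'
Operation: alternate characters
Pairs: 'm'+'w', 'g'+'b', 'y'+'i'
Result: mwgbyi


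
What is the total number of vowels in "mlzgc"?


Input string: 'mlzgc'
Operation: count vowels (a, e, i, o, u)
Scan: s[0]='m', s[1]='l', s[2]='z', s[3]='g', s[4]='c'
Vowels found: 0
Result: 0


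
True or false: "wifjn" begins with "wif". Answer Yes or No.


Input string: 'wifjn'
Prefix to check: 'wif'
First 3 characters of input: 'wif'
Match: True
Result: Yes


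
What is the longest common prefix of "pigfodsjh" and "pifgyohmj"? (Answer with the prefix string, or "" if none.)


String 1: 'pigfodsjh'
String 2: 'pifgyohmj'
Compare position by position:
pos 0: 'p' vs 'p' match
pos 1: 'i' vs 'i' match
pos 2: 'g' vs 'f' differ -> stop
Longest common prefix: "pi" (length 2)


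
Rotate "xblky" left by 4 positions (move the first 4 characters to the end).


Input: 'xblky', shift = 4
Operation: split at index 4 and swap parts
Front part s[0:4] = 'xblk'
Back part s[4:] = 'y'
Rotated = back + front = 'y' + 'xblk'
Result: yxblk


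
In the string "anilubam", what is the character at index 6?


Input string: 'anilubam'
Operation: get character at index 6
Index mapping: s[0]='a', s[1]='n', s[2]='i', s[3]='l', s[4]='u', s[5]='b', s[6]='a'
Result: 'a'


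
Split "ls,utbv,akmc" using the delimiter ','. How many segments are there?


Input string: 'ls,utbv,akmc'
Delimiter: ','
Split result: 'ls', 'utbv', 'akmc'
Number of parts: 3


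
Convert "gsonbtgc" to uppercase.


Input string: 'gsonbtgc'
Operation: convert each letter to uppercase
Mapping: 'g'->'G', 's'->'S', 'o'->'O', 'n'->'N', 'b'->'B', 't'->'T', 'g'->'G', 'c'->'C'
Result: GSONBTGC


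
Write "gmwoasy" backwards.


Input string: 'gmwoasy'
Operation: reverse character order
Original order: 'g' -> 'm' -> 'w' -> 'o' -> 'a' -> 's' -> 'y'
Reversed order: 'y' -> 's' -> 'a' -> 'o' -> 'w' -> 'm' -> 'g'
Result: ysaowmg


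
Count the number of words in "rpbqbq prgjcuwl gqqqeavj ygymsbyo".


Input string: 'rpbqbq prgjcuwl gqqqeavj ygymsbyo'
Operation: split by spaces
Words found: 'rpbqbq', 'prgjcuwl', 'gqqqeavj', 'ygymsbyo'
Word count: 4


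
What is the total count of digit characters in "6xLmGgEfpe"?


Input string: '6xLmGgEfpe'
Operation: count digit characters (0-9)
Scan: '6'(digit), 'x', 'L', 'm', 'G', 'g', 'E', 'f', 'p', 'e'
Digits found: 1
Result: 1


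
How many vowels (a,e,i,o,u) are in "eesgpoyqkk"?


Input string: 'eesgpoyqkk'
Operation: count vowels (a, e, i, o, u)
Scan: s[0]='e' (vowel), s[1]='e' (vowel), s[2]='s', s[3]='g', s[4]='p', s[5]='o' (vowel), s[6]='y', s[7]='q', s[8]='k', s[9]='k'
Vowels found: 3
Result: 3


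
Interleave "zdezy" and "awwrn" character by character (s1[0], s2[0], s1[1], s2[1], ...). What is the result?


String 1: 'zdezy'
String 2: 'awwrn'
Operation: alternate characters
Pairs: 'z'+'a', 'd'+'w', 'e'+'w', 'z'+'r', 'y'+'n'
Result: zadwewzryn


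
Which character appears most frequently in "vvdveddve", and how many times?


Input: 'vvdveddve'
Operation: tally each character
Counts: 'd':3, 'e':2, 'v':4
Maximum: 'v' appears 4 times


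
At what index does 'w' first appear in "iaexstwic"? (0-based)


Input string: 'iaexstwic'
Target: 'w'
Scanning left to right: s[0]='i', s[1]='a', s[2]='e', s[3]='x', s[4]='s', s[5]='t', s[6]='w'
First match at index: 6


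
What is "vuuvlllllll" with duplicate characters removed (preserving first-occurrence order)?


Input: 'vuuvlllllll'
Operation: keep first occurrence of each character
Scan: s[0]='v' new -> keep; s[1]='u' new -> keep; s[2]='u' seen -> skip; s[3]='v' seen -> skip; s[4]='l' new -> keep; s[5]='l' seen -> skip; s[6]='l' seen -> skip; s[7]='l' seen -> skip; s[8]='l' seen -> skip; s[9]='l' seen -> skip; s[10]='l' seen -> skip
Result: vul


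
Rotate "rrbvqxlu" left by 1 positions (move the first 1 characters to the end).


Input: 'rrbvqxlu', shift = 1
Operation: split at index 1 and swap parts
Front part s[0:1] = 'r'
Back part s[1:] = 'rbvqxlu'
Rotated = back + front = 'rbvqxlu' + 'r'
Result: rbvqxlur


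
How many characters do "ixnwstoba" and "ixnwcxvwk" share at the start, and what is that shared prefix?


String 1: 'ixnwstoba'
String 2: 'ixnwcxvwk'
Compare position by position:
pos 0: 'i' vs 'i' match
pos 1: 'x' vs 'x' match
pos 2: 'n' vs 'n' match
pos 3: 'w' vs 'w' match
pos 4: 's' vs 'c' differ -> stop
Longest common prefix: "ixnw" (length 4)


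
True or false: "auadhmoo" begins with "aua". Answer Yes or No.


Input string: 'auadhmoo'
Prefix to check: 'aua'
First 3 characters of input: 'aua'
Match: True
Result: Yes


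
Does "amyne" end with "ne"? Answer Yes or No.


Input string: 'amyne'
Suffix to check: 'ne'
Last 2 characters of input: 'ne'
Match: True
Result: Yes


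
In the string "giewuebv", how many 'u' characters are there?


Input string: 'giewuebv'
Target character: 'u'
Scan each position: s[4]='u'
Matches found at indices: 4
Total: 1


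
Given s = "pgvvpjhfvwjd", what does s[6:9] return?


Input string: 'pgvvpjhfvwjd'
Operation: slice [6:9]
Extract characters: s[6]='h', s[7]='f', s[8]='v'
Result: hfv


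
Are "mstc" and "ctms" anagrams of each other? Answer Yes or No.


String 1: 'mstc' -> sorted: 'cmst'
String 2: 'ctms' -> sorted: 'cmst'
Compare sorted forms: 'cmst' == 'cmst'
Anagram: Yes


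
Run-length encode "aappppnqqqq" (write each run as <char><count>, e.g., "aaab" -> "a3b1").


Input: 'aappppnqqqq'
Operation: identify consecutive runs
Runs: 'aa' -> a2, 'pppp' -> p4, 'n' -> n1, 'qqqq' -> q4
Encoded: a2p4n1q4


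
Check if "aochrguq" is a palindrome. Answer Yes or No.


Input string: 'aochrguq'
Reversed: 'qugrhcoa'
Compare pairs: s[0]='a' vs s[7]='q' (mismatch), s[1]='o' vs s[6]='u' (mismatch), s[2]='c' vs s[5]='g' (mismatch), s[3]='h' vs s[4]='r' (mismatch)
Palindrome: No


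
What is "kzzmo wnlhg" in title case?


Input string: 'kzzmo wnlhg'
Operation: capitalize first letter of each word
Word transformations: 'kzzmo'->'Kzzmo', 'wnlhg'->'Wnlhg'
Result: Kzzmo Wnlhg


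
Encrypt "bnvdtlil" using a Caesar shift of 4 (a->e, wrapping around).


Input: 'bnvdtlil', shift = 4
Operation: for each letter, (position + 4) mod 26
Mapping: 'b'(1+4=5)->'f', 'n'(13+4=17)->'r', 'v'(21+4=25)->'z', 'd'(3+4=7)->'h', 't'(19+4=23)->'x', 'l'(11+4=15)->'p', 'i'(8+4=12)->'m', 'l'(11+4=15)->'p'
Result: frzhxpmp


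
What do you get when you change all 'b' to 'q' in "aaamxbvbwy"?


Input string: 'aaamxbvbwy'
Operation: replace 'b' with 'q'
Positions of 'b': 5, 7
After replacement: aaamxqvqwy


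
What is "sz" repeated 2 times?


Input string: 'sz'
Operation: repeat 2 times
Concatenation: 'sz' + 'sz'
Result: szsz


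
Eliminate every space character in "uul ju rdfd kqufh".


Input string: 'uul ju rdfd kqufh'
Operation: remove all spaces
Words: 'uul', 'ju', 'rdfd', 'kqufh'
Join without spaces: uuljurdfdkqufh


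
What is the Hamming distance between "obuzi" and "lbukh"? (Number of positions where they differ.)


String 1: 'obuzi'
String 2: 'lbukh'
Compare each position: pos 0: 'o'!='l', pos 1: 'b'=='b', pos 2: 'u'=='u', pos 3: 'z'!='k', pos 4: 'i'!='h'
Differing positions: 3
Hamming distance: 3


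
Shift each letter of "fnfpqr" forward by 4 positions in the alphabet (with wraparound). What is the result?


Input: 'fnfpqr', shift = 4
Operation: for each letter, (position + 4) mod 26
Mapping: 'f'(5+4=9)->'j', 'n'(13+4=17)->'r', 'f'(5+4=9)->'j', 'p'(15+4=19)->'t', 'q'(16+4=20)->'u', 'r'(17+4=21)->'v'
Result: jrjtuv


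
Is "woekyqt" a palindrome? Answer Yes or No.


Input string: 'woekyqt'
Reversed: 'tqykeow'
Compare pairs: s[0]='w' vs s[6]='t' (mismatch), s[1]='o' vs s[5]='q' (mismatch), s[2]='e' vs s[4]='y' (mismatch)
Palindrome: No


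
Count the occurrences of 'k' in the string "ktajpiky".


Input string: 'ktajpiky'
Target character: 'k'
Scan each position: s[0]='k', s[6]='k'
Matches found at indices: 0, 6
Total: 2


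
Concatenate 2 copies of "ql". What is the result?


Input string: 'ql'
Operation: repeat 2 times
Concatenation: 'ql' + 'ql'
Result: qlql


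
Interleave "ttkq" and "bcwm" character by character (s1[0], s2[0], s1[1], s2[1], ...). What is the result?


String 1: 'ttkq'
String 2: 'bcwm'
Operation: alternate characters
Pairs: 't'+'b', 't'+'c', 'k'+'w', 'q'+'m'
Result: tbtckwqm


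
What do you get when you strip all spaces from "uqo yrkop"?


Input string: 'uqo yrkop'
Operation: remove all spaces
Words: 'uqo', 'yrkop'
Join without spaces: uqoyrkop


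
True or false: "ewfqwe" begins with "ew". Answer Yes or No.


Input string: 'ewfqwe'
Prefix to check: 'ew'
First 2 characters of input: 'ew'
Match: True
Result: Yes


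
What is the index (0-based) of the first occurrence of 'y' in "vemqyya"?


Input string: 'vemqyya'
Target: 'y'
Scanning left to right: s[0]='v', s[1]='e', s[2]='m', s[3]='q', s[4]='y'
First match at index: 4


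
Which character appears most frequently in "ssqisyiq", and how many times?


Input: 'ssqisyiq'
Operation: tally each character
Counts: 'i':2, 'q':2, 's':3, 'y':1
Maximum: 's' appears 3 times


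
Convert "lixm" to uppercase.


Input string: 'lixm'
Operation: convert each letter to uppercase
Mapping: 'l'->'L', 'i'->'I', 'x'->'X', 'm'->'M'
Result: LIXM


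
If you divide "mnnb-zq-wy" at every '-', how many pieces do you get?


Input string: 'mnnb-zq-wy'
Delimiter: '-'
Split result: 'mnnb', 'zq', 'wy'
Number of parts: 3


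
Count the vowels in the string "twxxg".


Input string: 'twxxg'
Operation: count vowels (a, e, i, o, u)
Scan: s[0]='t', s[1]='w', s[2]='x', s[3]='x', s[4]='g'
Vowels found: 0
Result: 0


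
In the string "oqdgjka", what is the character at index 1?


Input string: 'oqdgjka'
Operation: get character at index 1
Index mapping: s[0]='o', s[1]='q'
Result: 'q'


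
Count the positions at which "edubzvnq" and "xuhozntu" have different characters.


String 1: 'edubzvnq'
String 2: 'xuhozntu'
Compare each position: pos 0: 'e'!='x', pos 1: 'd'!='u', pos 2: 'u'!='h', pos 3: 'b'!='o', pos 4: 'z'=='z', pos 5: 'v'!='n', pos 6: 'n'!='t', pos 7: 'q'!='u'
Differing positions: 7
Hamming distance: 7


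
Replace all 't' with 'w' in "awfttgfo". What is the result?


Input string: 'awfttgfo'
Operation: replace 't' with 'w'
Positions of 't': 3, 4
After replacement: awfwwgfo


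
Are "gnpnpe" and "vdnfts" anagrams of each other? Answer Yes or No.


String 1: 'gnpnpe' -> sorted: 'egnnpp'
String 2: 'vdnfts' -> sorted: 'dfnstv'
Compare sorted forms: 'egnnpp' != 'dfnstv'
Anagram: No


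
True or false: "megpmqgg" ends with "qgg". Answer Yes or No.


Input string: 'megpmqgg'
Suffix to check: 'qgg'
Last 3 characters of input: 'qgg'
Match: True
Result: Yes


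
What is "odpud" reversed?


Input string: 'odpud'
Operation: reverse character order
Original order: 'o' -> 'd' -> 'p' -> 'u' -> 'd'
Reversed order: 'd' -> 'u' -> 'p' -> 'd' -> 'o'
Result: dupdo


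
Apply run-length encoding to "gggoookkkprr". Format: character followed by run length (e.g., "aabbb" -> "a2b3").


Input: 'gggoookkkprr'
Operation: identify consecutive runs
Runs: 'ggg' -> g3, 'ooo' -> o3, 'kkk' -> k3, 'p' -> p1, 'rr' -> r2
Encoded: g3o3k3p1r2


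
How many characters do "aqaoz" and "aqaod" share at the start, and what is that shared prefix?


String 1: 'aqaoz'
String 2: 'aqaod'
Compare position by position:
pos 0: 'a' vs 'a' match
pos 1: 'q' vs 'q' match
pos 2: 'a' vs 'a' match
pos 3: 'o' vs 'o' match
pos 4: 'z' vs 'd' differ -> stop
Longest common prefix: "aqao" (length 4)


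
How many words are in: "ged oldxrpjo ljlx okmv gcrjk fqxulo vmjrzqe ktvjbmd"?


Input string: 'ged oldxrpjo ljlx okmv gcrjk fqxulo vmjrzqe ktvjbmd'
Operation: split by spaces
Words found: 'ged', 'oldxrpjo', 'ljlx', 'okmv', 'gcrjk', 'fqxulo', 'vmjrzqe', 'ktvjbmd'
Word count: 8


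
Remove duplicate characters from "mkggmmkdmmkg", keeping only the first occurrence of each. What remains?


Input: 'mkggmmkdmmkg'
Operation: keep first occurrence of each character
Scan: s[0]='m' new -> keep; s[1]='k' new -> keep; s[2]='g' new -> keep; s[3]='g' seen -> skip; s[4]='m' seen -> skip; s[5]='m' seen -> skip; s[6]='k' seen -> skip; s[7]='d' new -> keep; s[8]='m' seen -> skip; s[9]='m' seen -> skip; s[10]='k' seen -> skip; s[11]='g' seen -> skip
Result: mkgd


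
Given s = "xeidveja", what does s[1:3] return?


Input string: 'xeidveja'
Operation: slice [1:3]
Extract characters: s[1]='e', s[2]='i'
Result: ei


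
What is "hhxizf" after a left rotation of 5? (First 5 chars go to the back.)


Input: 'hhxizf', shift = 5
Operation: split at index 5 and swap parts
Front part s[0:5] = 'hhxiz'
Back part s[5:] = 'f'
Rotated = back + front = 'f' + 'hhxiz'
Result: fhhxiz


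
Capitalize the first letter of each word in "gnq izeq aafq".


Input string: 'gnq izeq aafq'
Operation: capitalize first letter of each word
Word transformations: 'gnq'->'Gnq', 'izeq'->'Izeq', 'aafq'->'Aafq'
Result: Gnq Izeq Aafq


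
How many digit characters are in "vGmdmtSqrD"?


Input string: 'vGmdmtSqrD'
Operation: count digit characters (0-9)
Scan: 'v', 'G', 'm', 'd', 'm', 't', 'S', 'q', 'r', 'D'
Digits found: 0
Result: 0


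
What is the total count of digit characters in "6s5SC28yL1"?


Input string: '6s5SC28yL1'
Operation: count digit characters (0-9)
Scan: '6'(digit), 's', '5'(digit), 'S', 'C', '2'(digit), '8'(digit), 'y', 'L', '1'(digit)
Digits found: 5
Result: 5


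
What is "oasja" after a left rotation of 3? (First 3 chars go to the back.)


Input: 'oasja', shift = 3
Operation: split at index 3 and swap parts
Front part s[0:3] = 'oas'
Back part s[3:] = 'ja'
Rotated = back + front = 'ja' + 'oas'
Result: jaoas


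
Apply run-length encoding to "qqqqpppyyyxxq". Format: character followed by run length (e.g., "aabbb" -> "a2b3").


Input: 'qqqqpppyyyxxq'
Operation: identify consecutive runs
Runs: 'qqqq' -> q4, 'ppp' -> p3, 'yyy' -> y3, 'xx' -> x2, 'q' -> q1
Encoded: q4p3y3x2q1


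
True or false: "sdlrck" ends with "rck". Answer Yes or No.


Input string: 'sdlrck'
Suffix to check: 'rck'
Last 3 characters of input: 'rck'
Match: True
Result: Yes


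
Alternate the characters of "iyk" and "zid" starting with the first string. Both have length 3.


String 1: 'iyk'
String 2: 'zid'
Operation: alternate characters
Pairs: 'i'+'z', 'y'+'i', 'k'+'d'
Result: izyikd


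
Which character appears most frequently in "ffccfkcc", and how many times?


Input: 'ffccfkcc'
Operation: tally each character
Counts: 'c':4, 'f':3, 'k':1
Maximum: 'c' appears 4 times


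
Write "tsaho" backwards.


Input string: 'tsaho'
Operation: reverse character order
Original order: 't' -> 's' -> 'a' -> 'h' -> 'o'
Reversed order: 'o' -> 'h' -> 'a' -> 's' -> 't'
Result: ohast


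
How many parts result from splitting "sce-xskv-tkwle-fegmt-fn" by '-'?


Input string: 'sce-xskv-tkwle-fegmt-fn'
Delimiter: '-'
Split result: 'sce', 'xskv', 'tkwle', 'fegmt', 'fn'
Number of parts: 5


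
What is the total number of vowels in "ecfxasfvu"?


Input string: 'ecfxasfvu'
Operation: count vowels (a, e, i, o, u)
Scan: s[0]='e' (vowel), s[1]='c', s[2]='f', s[3]='x', s[4]='a' (vowel), s[5]='s', s[6]='f', s[7]='v', s[8]='u' (vowel)
Vowels found: 3
Result: 3


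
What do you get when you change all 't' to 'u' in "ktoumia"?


Input string: 'ktoumia'
Operation: replace 't' with 'u'
Positions of 't': 1
After replacement: kuoumia


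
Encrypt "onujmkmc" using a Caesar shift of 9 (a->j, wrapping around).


Input: 'onujmkmc', shift = 9
Operation: for each letter, (position + 9) mod 26
Mapping: 'o'(14+9=23)->'x', 'n'(13+9=22)->'w', 'u'(20+9=29, 29 mod 26=3)->'d', 'j'(9+9=18)->'s', 'm'(12+9=21)->'v', 'k'(10+9=19)->'t', 'm'(12+9=21)->'v', 'c'(2+9=11)->'l'
Result: xwdsvtvl


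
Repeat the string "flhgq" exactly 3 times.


Input string: 'flhgq'
Operation: repeat 3 times
Concatenation: 'flhgq' + 'flhgq' + 'flhgq'
Result: flhgqflhgqflhgq


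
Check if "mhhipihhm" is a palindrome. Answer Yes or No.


Input string: 'mhhipihhm'
Reversed: 'mhhipihhm'
Compare pairs: s[0]='m' vs s[8]='m' (match), s[1]='h' vs s[7]='h' (match), s[2]='h' vs s[6]='h' (match), s[3]='i' vs s[5]='i' (match)
Palindrome: Yes


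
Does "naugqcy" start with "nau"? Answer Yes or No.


Input string: 'naugqcy'
Prefix to check: 'nau'
First 3 characters of input: 'nau'
Match: True
Result: Yes


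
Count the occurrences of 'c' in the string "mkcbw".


Input string: 'mkcbw'
Target character: 'c'
Scan each position: s[2]='c'
Matches found at indices: 2
Total: 1


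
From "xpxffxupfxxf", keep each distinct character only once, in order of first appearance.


Input: 'xpxffxupfxxf'
Operation: keep first occurrence of each character
Scan: s[0]='x' new -> keep; s[1]='p' new -> keep; s[2]='x' seen -> skip; s[3]='f' new -> keep; s[4]='f' seen -> skip; s[5]='x' seen -> skip; s[6]='u' new -> keep; s[7]='p' seen -> skip; s[8]='f' seen -> skip; s[9]='x' seen -> skip; s[10]='x' seen -> skip; s[11]='f' seen -> skip
Result: xpfu


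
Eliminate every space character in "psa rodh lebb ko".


Input string: 'psa rodh lebb ko'
Operation: remove all spaces
Words: 'psa', 'rodh', 'lebb', 'ko'
Join without spaces: psarodhlebbko


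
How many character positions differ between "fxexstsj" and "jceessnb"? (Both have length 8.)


String 1: 'fxexstsj'
String 2: 'jceessnb'
Compare each position: pos 0: 'f'!='j', pos 1: 'x'!='c', pos 2: 'e'=='e', pos 3: 'x'!='e', pos 4: 's'=='s', pos 5: 't'!='s', pos 6: 's'!='n', pos 7: 'j'!='b'
Differing positions: 6
Hamming distance: 6


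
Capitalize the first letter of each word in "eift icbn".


Input string: 'eift icbn'
Operation: capitalize first letter of each word
Word transformations: 'eift'->'Eift', 'icbn'->'Icbn'
Result: Eift Icbn


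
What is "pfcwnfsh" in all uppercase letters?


Input string: 'pfcwnfsh'
Operation: convert each letter to uppercase
Mapping: 'p'->'P', 'f'->'F', 'c'->'C', 'w'->'W', 'n'->'N', 'f'->'F', 's'->'S', 'h'->'H'
Result: PFCWNFSH


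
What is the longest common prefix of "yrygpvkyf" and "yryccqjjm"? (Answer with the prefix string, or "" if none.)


String 1: 'yrygpvkyf'
String 2: 'yryccqjjm'
Compare position by position:
pos 0: 'y' vs 'y' match
pos 1: 'r' vs 'r' match
pos 2: 'y' vs 'y' match
pos 3: 'g' vs 'c' differ -> stop
Longest common prefix: "yry" (length 3)


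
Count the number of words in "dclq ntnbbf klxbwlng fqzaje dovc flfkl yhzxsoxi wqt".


Input string: 'dclq ntnbbf klxbwlng fqzaje dovc flfkl yhzxsoxi wqt'
Operation: split by spaces
Words found: 'dclq', 'ntnbbf', 'klxbwlng', 'fqzaje', 'dovc', 'flfkl', 'yhzxsoxi', 'wqt'
Word count: 8


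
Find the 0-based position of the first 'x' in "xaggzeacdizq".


Input string: 'xaggzeacdizq'
Target: 'x'
Scanning left to right: s[0]='x'
First match at index: 0


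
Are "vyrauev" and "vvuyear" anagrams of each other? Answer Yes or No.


String 1: 'vyrauev' -> sorted: 'aeruvvy'
String 2: 'vvuyear' -> sorted: 'aeruvvy'
Compare sorted forms: 'aeruvvy' == 'aeruvvy'
Anagram: Yes


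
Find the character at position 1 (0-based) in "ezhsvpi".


Input string: 'ezhsvpi'
Operation: get character at index 1
Index mapping: s[0]='e', s[1]='z'
Result: 'z'


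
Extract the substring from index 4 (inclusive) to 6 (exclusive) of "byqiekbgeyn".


Input string: 'byqiekbgeyn'
Operation: slice [4:6]
Extract characters: s[4]='e', s[5]='k'
Result: ek


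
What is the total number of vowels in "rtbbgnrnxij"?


Input string: 'rtbbgnrnxij'
Operation: count vowels (a, e, i, o, u)
Scan: s[0]='r', s[1]='t', s[2]='b', s[3]='b', s[4]='g', s[5]='n', s[6]='r', s[7]='n', s[8]='x', s[9]='i' (vowel), s[10]='j'
Vowels found: 1
Result: 1


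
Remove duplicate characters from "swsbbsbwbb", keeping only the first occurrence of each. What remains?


Input: 'swsbbsbwbb'
Operation: keep first occurrence of each character
Scan: s[0]='s' new -> keep; s[1]='w' new -> keep; s[2]='s' seen -> skip; s[3]='b' new -> keep; s[4]='b' seen -> skip; s[5]='s' seen -> skip; s[6]='b' seen -> skip; s[7]='w' seen -> skip; s[8]='b' seen -> skip; s[9]='b' seen -> skip
Result: swb


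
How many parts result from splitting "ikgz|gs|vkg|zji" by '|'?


Input string: 'ikgz|gs|vkg|zji'
Delimiter: '|'
Split result: 'ikgz', 'gs', 'vkg', 'zji'
Number of parts: 4


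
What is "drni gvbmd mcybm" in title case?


Input string: 'drni gvbmd mcybm'
Operation: capitalize first letter of each word
Word transformations: 'drni'->'Drni', 'gvbmd'->'Gvbmd', 'mcybm'->'Mcybm'
Result: Drni Gvbmd Mcybm


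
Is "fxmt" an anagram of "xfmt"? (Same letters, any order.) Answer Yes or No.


String 1: 'xfmt' -> sorted: 'fmtx'
String 2: 'fxmt' -> sorted: 'fmtx'
Compare sorted forms: 'fmtx' == 'fmtx'
Anagram: Yes


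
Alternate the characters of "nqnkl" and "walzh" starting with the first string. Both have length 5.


String 1: 'nqnkl'
String 2: 'walzh'
Operation: alternate characters
Pairs: 'n'+'w', 'q'+'a', 'n'+'l', 'k'+'z', 'l'+'h'
Result: nwqanlkzlh


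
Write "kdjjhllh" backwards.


Input string: 'kdjjhllh'
Operation: reverse character order
Original order: 'k' -> 'd' -> 'j' -> 'j' -> 'h' -> 'l' -> 'l' -> 'h'
Reversed order: 'h' -> 'l' -> 'l' -> 'h' -> 'j' -> 'j' -> 'd' -> 'k'
Result: hllhjjdk


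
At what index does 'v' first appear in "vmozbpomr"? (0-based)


Input string: 'vmozbpomr'
Target: 'v'
Scanning left to right: s[0]='v'
First match at index: 0


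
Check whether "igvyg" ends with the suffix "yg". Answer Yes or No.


Input string: 'igvyg'
Suffix to check: 'yg'
Last 2 characters of input: 'yg'
Match: True
Result: Yes


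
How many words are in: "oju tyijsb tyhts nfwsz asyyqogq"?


Input string: 'oju tyijsb tyhts nfwsz asyyqogq'
Operation: split by spaces
Words found: 'oju', 'tyijsb', 'tyhts', 'nfwsz', 'asyyqogq'
Word count: 5


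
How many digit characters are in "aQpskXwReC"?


Input string: 'aQpskXwReC'
Operation: count digit characters (0-9)
Scan: 'a', 'Q', 'p', 's', 'k', 'X', 'w', 'R', 'e', 'C'
Digits found: 0
Result: 0


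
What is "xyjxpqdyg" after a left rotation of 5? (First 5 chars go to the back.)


Input: 'xyjxpqdyg', shift = 5
Operation: split at index 5 and swap parts
Front part s[0:5] = 'xyjxp'
Back part s[5:] = 'qdyg'
Rotated = back + front = 'qdyg' + 'xyjxp'
Result: qdygxyjxp


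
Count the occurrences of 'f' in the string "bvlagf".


Input string: 'bvlagf'
Target character: 'f'
Scan each position: s[5]='f'
Matches found at indices: 5
Total: 1


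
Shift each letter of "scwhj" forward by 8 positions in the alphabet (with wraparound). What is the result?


Input: 'scwhj', shift = 8
Operation: for each letter, (position + 8) mod 26
Mapping: 's'(18+8=26, 26 mod 26=0)->'a', 'c'(2+8=10)->'k', 'w'(22+8=30, 30 mod 26=4)->'e', 'h'(7+8=15)->'p', 'j'(9+8=17)->'r'
Result: akepr


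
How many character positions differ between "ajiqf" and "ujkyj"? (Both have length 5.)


String 1: 'ajiqf'
String 2: 'ujkyj'
Compare each position: pos 0: 'a'!='u', pos 1: 'j'=='j', pos 2: 'i'!='k', pos 3: 'q'!='y', pos 4: 'f'!='j'
Differing positions: 4
Hamming distance: 4


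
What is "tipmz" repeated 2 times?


Input string: 'tipmz'
Operation: repeat 2 times
Concatenation: 'tipmz' + 'tipmz'
Result: tipmztipmz


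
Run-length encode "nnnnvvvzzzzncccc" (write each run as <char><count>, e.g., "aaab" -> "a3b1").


Input: 'nnnnvvvzzzzncccc'
Operation: identify consecutive runs
Runs: 'nnnn' -> n4, 'vvv' -> v3, 'zzzz' -> z4, 'n' -> n1, 'cccc' -> c4
Encoded: n4v3z4n1c4


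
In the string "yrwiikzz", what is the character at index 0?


Input string: 'yrwiikzz'
Operation: get character at index 0
Index mapping: s[0]='y'
Result: 'y'


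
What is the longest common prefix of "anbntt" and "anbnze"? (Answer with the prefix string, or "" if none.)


String 1: 'anbntt'
String 2: 'anbnze'
Compare position by position:
pos 0: 'a' vs 'a' match
pos 1: 'n' vs 'n' match
pos 2: 'b' vs 'b' match
pos 3: 'n' vs 'n' match
pos 4: 't' vs 'z' differ -> stop
Longest common prefix: "anbn" (length 4)


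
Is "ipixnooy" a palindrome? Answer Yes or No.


Input string: 'ipixnooy'
Reversed: 'yoonxipi'
Compare pairs: s[0]='i' vs s[7]='y' (mismatch), s[1]='p' vs s[6]='o' (mismatch), s[2]='i' vs s[5]='o' (mismatch), s[3]='x' vs s[4]='n' (mismatch)
Palindrome: No


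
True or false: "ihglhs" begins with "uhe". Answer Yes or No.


Input string: 'ihglhs'
Prefix to check: 'uhe'
First 3 characters of input: 'ihg'
Match: False
Result: No


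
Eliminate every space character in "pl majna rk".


Input string: 'pl majna rk'
Operation: remove all spaces
Words: 'pl', 'majna', 'rk'
Join without spaces: plmajnark


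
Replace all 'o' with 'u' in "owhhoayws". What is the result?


Input string: 'owhhoayws'
Operation: replace 'o' with 'u'
Positions of 'o': 0, 4
After replacement: uwhhuayws


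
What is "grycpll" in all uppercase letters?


Input string: 'grycpll'
Operation: convert each letter to uppercase
Mapping: 'g'->'G', 'r'->'R', 'y'->'Y', 'c'->'C', 'p'->'P', 'l'->'L', 'l'->'L'
Result: GRYCPLL


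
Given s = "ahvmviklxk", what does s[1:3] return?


Input string: 'ahvmviklxk'
Operation: slice [1:3]
Extract characters: s[1]='h', s[2]='v'
Result: hv


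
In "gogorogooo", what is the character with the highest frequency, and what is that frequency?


Input: 'gogorogooo'
Operation: tally each character
Counts: 'g':3, 'o':6, 'r':1
Maximum: 'o' appears 6 times


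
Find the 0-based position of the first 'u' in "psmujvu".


Input string: 'psmujvu'
Target: 'u'
Scanning left to right: s[0]='p', s[1]='s', s[2]='m', s[3]='u'
First match at index: 3


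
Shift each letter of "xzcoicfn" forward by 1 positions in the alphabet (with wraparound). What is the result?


Input: 'xzcoicfn', shift = 1
Operation: for each letter, (position + 1) mod 26
Mapping: 'x'(23+1=24)->'y', 'z'(25+1=26, 26 mod 26=0)->'a', 'c'(2+1=3)->'d', 'o'(14+1=15)->'p', 'i'(8+1=9)->'j', 'c'(2+1=3)->'d', 'f'(5+1=6)->'g', 'n'(13+1=14)->'o'
Result: yadpjdgo


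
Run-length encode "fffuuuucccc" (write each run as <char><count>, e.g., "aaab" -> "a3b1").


Input: 'fffuuuucccc'
Operation: identify consecutive runs
Runs: 'fff' -> f3, 'uuuu' -> u4, 'cccc' -> c4
Encoded: f3u4c4


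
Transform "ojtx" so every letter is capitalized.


Input string: 'ojtx'
Operation: convert each letter to uppercase
Mapping: 'o'->'O', 'j'->'J', 't'->'T', 'x'->'X'
Result: OJTX


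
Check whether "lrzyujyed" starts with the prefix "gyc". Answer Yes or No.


Input string: 'lrzyujyed'
Prefix to check: 'gyc'
First 3 characters of input: 'lrz'
Match: False
Result: No


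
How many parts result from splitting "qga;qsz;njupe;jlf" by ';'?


Input string: 'qga;qsz;njupe;jlf'
Delimiter: ';'
Split result: 'qga', 'qsz', 'njupe', 'jlf'
Number of parts: 4


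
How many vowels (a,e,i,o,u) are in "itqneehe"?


Input string: 'itqneehe'
Operation: count vowels (a, e, i, o, u)
Scan: s[0]='i' (vowel), s[1]='t', s[2]='q', s[3]='n', s[4]='e' (vowel), s[5]='e' (vowel), s[6]='h', s[7]='e' (vowel)
Vowels found: 4
Result: 4


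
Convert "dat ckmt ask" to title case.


Input string: 'dat ckmt ask'
Operation: capitalize first letter of each word
Word transformations: 'dat'->'Dat', 'ckmt'->'Ckmt', 'ask'->'Ask'
Result: Dat Ckmt Ask


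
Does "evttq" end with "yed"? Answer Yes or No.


Input string: 'evttq'
Suffix to check: 'yed'
Last 3 characters of input: 'ttq'
Match: False
Result: No


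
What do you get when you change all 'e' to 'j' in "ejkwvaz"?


Input string: 'ejkwvaz'
Operation: replace 'e' with 'j'
Positions of 'e': 0
After replacement: jjkwvaz


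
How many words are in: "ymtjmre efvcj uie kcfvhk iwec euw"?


Input string: 'ymtjmre efvcj uie kcfvhk iwec euw'
Operation: split by spaces
Words found: 'ymtjmre', 'efvcj', 'uie', 'kcfvhk', 'iwec', 'euw'
Word count: 6


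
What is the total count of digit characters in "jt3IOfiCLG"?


Input string: 'jt3IOfiCLG'
Operation: count digit characters (0-9)
Scan: 'j', 't', '3'(digit), 'I', 'O', 'f', 'i', 'C', 'L', 'G'
Digits found: 1
Result: 1


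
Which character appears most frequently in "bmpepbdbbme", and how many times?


Input: 'bmpepbdbbme'
Operation: tally each character
Counts: 'b':4, 'd':1, 'e':2, 'm':2, 'p':2
Maximum: 'b' appears 4 times


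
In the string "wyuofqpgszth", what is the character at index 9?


Input string: 'wyuofqpgszth'
Operation: get character at index 9
Index mapping: s[0]='w', s[1]='y', s[2]='u', s[3]='o', s[4]='f', s[5]='q', s[6]='p', s[7]='g', s[8]='s', s[9]='z'
Result: 'z'


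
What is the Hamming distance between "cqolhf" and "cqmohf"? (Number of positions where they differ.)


String 1: 'cqolhf'
String 2: 'cqmohf'
Compare each position: pos 0: 'c'=='c', pos 1: 'q'=='q', pos 2: 'o'!='m', pos 3: 'l'!='o', pos 4: 'h'=='h', pos 5: 'f'=='f'
Differing positions: 2
Hamming distance: 2


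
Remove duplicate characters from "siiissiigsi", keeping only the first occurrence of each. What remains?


Input: 'siiissiigsi'
Operation: keep first occurrence of each character
Scan: s[0]='s' new -> keep; s[1]='i' new -> keep; s[2]='i' seen -> skip; s[3]='i' seen -> skip; s[4]='s' seen -> skip; s[5]='s' seen -> skip; s[6]='i' seen -> skip; s[7]='i' seen -> skip; s[8]='g' new -> keep; s[9]='s' seen -> skip; s[10]='i' seen -> skip
Result: sig


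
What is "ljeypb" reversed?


Input string: 'ljeypb'
Operation: reverse character order
Original order: 'l' -> 'j' -> 'e' -> 'y' -> 'p' -> 'b'
Reversed order: 'b' -> 'p' -> 'y' -> 'e' -> 'j' -> 'l'
Result: bpyejl


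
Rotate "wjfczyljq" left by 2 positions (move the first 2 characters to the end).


Input: 'wjfczyljq', shift = 2
Operation: split at index 2 and swap parts
Front part s[0:2] = 'wj'
Back part s[2:] = 'fczyljq'
Rotated = back + front = 'fczyljq' + 'wj'
Result: fczyljqwj


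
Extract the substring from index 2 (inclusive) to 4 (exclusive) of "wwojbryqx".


Input string: 'wwojbryqx'
Operation: slice [2:4]
Extract characters: s[2]='o', s[3]='j'
Result: oj


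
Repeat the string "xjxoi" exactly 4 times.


Input string: 'xjxoi'
Operation: repeat 4 times
Concatenation: 'xjxoi' + 'xjxoi' + 'xjxoi' + 'xjxoi'
Result: xjxoixjxoixjxoixjxoi


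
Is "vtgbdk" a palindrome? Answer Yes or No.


Input string: 'vtgbdk'
Reversed: 'kdbgtv'
Compare pairs: s[0]='v' vs s[5]='k' (mismatch), s[1]='t' vs s[4]='d' (mismatch), s[2]='g' vs s[3]='b' (mismatch)
Palindrome: No


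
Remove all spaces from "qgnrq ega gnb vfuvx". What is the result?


Input string: 'qgnrq ega gnb vfuvx'
Operation: remove all spaces
Words: 'qgnrq', 'ega', 'gnb', 'vfuvx'
Join without spaces: qgnrqegagnbvfuvx


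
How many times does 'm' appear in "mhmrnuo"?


Input string: 'mhmrnuo'
Target character: 'm'
Scan each position: s[0]='m', s[2]='m'
Matches found at indices: 0, 2
Total: 2


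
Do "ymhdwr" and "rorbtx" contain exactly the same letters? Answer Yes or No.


String 1: 'ymhdwr' -> sorted: 'dhmrwy'
String 2: 'rorbtx' -> sorted: 'borrtx'
Compare sorted forms: 'dhmrwy' != 'borrtx'
Anagram: No
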